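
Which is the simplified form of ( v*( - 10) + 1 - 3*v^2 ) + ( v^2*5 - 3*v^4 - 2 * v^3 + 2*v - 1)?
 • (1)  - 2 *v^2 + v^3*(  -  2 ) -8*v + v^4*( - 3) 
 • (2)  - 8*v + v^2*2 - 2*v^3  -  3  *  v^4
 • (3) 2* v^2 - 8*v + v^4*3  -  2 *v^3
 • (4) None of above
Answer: 2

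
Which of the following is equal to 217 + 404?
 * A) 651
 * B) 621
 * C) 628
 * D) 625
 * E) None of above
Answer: B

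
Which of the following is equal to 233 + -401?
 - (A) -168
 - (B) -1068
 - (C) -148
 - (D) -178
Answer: A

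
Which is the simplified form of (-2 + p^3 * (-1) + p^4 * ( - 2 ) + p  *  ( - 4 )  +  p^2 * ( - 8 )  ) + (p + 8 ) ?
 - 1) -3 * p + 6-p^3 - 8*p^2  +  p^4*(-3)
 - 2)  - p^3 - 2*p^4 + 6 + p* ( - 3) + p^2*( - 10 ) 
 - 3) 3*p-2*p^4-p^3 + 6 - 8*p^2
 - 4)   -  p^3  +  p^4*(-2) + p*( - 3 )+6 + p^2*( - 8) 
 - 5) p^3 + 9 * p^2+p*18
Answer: 4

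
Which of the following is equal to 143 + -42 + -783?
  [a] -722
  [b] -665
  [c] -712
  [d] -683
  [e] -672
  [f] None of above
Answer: f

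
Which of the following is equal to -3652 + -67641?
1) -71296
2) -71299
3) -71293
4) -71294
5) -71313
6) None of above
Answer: 3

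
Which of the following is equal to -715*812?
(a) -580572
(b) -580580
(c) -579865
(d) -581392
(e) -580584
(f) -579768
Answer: b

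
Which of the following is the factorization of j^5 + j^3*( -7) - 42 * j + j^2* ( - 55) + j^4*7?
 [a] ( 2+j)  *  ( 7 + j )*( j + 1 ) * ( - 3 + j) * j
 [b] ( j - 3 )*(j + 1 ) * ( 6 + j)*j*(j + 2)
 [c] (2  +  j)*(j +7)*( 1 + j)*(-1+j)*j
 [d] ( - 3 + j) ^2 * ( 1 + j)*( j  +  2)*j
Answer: a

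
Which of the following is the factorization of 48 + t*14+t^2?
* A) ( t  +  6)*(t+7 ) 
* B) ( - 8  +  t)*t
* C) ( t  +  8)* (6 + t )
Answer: C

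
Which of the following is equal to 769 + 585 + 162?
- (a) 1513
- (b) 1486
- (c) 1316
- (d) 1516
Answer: d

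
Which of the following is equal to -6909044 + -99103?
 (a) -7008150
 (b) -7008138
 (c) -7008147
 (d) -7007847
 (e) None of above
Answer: c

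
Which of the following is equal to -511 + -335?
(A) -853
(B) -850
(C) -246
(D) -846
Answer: D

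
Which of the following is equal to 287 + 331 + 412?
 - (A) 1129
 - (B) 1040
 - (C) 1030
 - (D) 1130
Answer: C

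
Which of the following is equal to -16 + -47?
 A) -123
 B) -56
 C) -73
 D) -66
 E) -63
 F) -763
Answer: E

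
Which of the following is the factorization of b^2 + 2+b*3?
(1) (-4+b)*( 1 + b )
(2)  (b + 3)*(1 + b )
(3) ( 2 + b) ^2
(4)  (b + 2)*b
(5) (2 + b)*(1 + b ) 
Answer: 5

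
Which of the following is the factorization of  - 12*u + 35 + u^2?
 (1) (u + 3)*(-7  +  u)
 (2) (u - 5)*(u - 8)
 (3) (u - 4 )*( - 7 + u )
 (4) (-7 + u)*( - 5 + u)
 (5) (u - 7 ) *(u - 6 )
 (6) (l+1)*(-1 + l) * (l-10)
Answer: 4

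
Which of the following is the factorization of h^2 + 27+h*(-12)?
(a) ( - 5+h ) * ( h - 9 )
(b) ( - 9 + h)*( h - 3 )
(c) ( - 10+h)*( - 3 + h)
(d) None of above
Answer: b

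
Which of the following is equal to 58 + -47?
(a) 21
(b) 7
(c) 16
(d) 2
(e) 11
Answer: e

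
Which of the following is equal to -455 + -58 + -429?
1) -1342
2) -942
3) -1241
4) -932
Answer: 2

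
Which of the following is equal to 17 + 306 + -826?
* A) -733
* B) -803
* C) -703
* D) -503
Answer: D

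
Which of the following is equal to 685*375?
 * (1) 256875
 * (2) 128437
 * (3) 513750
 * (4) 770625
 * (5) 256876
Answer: 1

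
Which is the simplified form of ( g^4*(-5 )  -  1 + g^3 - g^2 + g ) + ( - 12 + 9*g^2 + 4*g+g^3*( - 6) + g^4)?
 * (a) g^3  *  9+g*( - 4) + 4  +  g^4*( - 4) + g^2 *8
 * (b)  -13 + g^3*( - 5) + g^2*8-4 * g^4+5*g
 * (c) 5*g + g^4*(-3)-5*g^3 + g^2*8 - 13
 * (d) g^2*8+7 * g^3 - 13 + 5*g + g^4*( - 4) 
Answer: b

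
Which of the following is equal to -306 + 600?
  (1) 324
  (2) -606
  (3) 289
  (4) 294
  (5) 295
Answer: 4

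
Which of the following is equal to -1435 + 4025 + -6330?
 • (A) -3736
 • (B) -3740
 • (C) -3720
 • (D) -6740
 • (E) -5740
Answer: B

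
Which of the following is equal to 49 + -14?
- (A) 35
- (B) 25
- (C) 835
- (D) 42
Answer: A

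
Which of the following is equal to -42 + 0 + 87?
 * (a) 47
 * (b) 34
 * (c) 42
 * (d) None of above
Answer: d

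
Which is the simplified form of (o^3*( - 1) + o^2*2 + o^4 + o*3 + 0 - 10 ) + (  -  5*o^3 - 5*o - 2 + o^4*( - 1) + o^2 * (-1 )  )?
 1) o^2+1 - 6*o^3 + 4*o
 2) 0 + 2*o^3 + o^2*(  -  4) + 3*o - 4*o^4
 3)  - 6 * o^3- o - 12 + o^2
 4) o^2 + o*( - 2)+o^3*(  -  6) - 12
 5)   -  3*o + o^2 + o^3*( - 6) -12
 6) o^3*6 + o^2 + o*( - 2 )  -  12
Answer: 4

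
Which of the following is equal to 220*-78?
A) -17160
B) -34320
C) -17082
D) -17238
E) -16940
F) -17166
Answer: A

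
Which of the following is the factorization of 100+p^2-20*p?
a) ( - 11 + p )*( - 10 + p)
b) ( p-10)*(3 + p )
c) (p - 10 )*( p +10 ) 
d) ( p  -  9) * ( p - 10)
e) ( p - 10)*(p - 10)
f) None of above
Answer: e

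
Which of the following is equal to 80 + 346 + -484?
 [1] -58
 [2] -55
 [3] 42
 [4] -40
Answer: 1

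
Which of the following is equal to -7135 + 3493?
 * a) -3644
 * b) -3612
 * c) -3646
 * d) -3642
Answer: d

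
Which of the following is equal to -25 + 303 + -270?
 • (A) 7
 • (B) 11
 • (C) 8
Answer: C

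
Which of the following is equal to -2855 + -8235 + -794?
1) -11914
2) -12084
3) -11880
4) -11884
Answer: 4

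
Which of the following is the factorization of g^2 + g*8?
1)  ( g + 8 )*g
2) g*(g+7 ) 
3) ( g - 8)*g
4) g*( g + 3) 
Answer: 1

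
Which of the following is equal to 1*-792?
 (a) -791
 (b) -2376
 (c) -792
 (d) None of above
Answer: c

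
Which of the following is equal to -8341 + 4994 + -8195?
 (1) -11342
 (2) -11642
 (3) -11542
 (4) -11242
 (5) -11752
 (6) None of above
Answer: 3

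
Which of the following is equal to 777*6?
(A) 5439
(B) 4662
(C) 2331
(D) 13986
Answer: B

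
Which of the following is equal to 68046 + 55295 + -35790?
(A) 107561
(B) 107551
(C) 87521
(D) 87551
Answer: D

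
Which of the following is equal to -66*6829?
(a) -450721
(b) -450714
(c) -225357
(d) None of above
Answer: b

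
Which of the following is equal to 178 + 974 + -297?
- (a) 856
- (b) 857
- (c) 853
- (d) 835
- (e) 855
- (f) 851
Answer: e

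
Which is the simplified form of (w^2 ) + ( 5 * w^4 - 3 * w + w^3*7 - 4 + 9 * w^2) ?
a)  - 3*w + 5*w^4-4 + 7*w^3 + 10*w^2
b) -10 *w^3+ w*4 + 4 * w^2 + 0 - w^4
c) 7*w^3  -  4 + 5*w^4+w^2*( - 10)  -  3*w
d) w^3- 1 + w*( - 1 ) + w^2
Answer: a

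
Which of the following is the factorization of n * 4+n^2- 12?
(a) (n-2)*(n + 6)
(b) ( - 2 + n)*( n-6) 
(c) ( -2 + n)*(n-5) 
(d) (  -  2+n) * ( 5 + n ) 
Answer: a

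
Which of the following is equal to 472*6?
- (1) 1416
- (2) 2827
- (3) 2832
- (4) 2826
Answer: 3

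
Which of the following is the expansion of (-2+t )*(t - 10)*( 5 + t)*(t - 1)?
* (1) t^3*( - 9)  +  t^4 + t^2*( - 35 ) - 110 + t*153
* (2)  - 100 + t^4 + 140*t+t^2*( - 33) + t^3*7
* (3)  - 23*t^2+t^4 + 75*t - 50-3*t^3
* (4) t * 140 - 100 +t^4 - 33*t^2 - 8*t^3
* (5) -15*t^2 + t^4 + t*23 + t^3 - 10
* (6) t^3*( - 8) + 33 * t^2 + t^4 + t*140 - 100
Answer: 4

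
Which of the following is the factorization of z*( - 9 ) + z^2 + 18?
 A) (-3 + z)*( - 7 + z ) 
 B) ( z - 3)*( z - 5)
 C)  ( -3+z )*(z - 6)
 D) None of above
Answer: C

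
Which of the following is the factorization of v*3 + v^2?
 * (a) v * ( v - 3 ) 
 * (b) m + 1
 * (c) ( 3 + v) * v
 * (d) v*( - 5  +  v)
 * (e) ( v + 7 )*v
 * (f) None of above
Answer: c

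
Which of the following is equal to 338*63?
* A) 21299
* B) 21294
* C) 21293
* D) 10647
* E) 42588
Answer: B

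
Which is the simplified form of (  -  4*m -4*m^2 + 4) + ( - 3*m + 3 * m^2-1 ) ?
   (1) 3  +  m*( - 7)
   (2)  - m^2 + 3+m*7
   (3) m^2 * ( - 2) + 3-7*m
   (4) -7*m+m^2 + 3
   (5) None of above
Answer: 5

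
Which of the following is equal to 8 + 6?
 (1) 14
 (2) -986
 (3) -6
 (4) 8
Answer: 1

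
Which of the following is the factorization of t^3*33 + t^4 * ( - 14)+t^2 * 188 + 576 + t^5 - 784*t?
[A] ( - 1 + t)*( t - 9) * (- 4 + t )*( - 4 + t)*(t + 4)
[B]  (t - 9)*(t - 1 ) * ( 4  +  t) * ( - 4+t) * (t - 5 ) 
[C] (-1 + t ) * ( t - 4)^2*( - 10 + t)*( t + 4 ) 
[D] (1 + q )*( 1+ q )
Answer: A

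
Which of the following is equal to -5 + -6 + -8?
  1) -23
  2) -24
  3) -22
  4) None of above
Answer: 4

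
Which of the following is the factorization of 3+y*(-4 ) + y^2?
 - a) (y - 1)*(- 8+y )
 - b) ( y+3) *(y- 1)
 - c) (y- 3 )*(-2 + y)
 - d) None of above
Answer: d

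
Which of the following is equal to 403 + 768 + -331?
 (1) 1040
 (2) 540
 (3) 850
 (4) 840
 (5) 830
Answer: 4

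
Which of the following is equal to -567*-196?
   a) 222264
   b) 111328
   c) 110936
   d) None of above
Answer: d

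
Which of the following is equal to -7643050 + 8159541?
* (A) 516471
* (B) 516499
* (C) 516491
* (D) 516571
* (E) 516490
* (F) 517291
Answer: C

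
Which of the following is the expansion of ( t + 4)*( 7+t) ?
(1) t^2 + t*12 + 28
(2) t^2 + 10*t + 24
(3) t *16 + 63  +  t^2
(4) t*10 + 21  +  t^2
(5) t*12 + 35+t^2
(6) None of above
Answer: 6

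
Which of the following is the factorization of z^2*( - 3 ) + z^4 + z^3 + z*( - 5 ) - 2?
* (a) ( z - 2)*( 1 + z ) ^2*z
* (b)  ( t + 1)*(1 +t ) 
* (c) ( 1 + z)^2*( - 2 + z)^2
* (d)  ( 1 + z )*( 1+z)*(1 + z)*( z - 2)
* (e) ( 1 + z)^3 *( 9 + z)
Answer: d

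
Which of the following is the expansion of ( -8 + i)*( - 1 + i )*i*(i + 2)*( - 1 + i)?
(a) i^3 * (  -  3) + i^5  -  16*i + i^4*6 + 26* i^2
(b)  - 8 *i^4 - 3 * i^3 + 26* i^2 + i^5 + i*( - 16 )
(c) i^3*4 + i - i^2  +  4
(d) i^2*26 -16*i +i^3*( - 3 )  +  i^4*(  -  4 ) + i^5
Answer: b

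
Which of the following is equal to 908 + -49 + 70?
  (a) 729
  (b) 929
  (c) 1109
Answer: b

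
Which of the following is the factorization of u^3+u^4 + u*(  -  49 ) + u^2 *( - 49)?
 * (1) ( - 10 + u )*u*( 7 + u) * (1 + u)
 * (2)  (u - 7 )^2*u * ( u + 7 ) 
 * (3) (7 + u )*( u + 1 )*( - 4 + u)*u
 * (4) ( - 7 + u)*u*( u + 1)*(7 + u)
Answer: 4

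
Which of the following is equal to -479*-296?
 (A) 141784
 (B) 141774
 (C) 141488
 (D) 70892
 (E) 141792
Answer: A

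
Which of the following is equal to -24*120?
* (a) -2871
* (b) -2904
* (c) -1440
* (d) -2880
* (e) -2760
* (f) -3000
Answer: d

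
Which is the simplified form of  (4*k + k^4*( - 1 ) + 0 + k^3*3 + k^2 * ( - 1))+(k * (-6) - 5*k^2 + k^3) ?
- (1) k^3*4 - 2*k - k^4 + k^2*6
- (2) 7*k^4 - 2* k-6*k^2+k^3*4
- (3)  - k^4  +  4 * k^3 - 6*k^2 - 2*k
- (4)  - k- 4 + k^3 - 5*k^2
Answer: 3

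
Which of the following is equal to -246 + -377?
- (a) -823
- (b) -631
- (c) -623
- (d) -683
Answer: c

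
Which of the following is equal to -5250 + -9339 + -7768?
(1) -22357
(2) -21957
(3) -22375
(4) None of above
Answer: 1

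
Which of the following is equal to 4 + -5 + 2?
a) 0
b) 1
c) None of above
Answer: b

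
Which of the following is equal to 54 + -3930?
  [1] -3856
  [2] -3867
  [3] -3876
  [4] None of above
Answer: 3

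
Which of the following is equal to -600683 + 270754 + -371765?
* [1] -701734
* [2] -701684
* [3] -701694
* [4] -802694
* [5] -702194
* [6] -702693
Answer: 3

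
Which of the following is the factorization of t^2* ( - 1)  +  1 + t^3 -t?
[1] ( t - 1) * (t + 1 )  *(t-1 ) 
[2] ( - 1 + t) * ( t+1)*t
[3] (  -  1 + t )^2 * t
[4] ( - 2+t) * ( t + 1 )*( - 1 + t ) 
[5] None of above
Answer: 1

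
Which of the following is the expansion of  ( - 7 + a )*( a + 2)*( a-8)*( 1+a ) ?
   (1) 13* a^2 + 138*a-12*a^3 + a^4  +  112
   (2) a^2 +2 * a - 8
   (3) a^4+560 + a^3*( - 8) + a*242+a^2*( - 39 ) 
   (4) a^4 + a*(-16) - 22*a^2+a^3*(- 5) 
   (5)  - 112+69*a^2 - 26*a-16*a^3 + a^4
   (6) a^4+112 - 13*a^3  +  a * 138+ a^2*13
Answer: 1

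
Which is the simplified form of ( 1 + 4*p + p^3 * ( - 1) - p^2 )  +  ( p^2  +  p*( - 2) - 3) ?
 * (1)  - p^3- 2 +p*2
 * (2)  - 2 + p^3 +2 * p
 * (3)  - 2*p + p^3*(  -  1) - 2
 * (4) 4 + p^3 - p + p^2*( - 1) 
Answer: 1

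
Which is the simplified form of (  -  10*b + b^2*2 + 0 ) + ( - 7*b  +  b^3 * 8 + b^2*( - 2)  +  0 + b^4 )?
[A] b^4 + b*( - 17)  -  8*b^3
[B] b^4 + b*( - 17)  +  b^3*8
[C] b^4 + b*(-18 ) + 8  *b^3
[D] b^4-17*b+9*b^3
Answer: B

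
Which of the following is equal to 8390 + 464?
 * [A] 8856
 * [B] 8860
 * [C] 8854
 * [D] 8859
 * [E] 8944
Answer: C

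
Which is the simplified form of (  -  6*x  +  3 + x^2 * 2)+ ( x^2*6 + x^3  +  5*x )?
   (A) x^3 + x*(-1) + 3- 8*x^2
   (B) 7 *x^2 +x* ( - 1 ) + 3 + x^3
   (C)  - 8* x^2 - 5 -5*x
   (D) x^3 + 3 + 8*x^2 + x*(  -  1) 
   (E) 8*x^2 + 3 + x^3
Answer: D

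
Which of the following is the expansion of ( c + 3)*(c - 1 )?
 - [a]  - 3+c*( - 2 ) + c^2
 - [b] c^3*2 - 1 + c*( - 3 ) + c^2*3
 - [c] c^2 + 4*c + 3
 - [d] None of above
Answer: d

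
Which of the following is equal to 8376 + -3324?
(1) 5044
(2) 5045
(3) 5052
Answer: 3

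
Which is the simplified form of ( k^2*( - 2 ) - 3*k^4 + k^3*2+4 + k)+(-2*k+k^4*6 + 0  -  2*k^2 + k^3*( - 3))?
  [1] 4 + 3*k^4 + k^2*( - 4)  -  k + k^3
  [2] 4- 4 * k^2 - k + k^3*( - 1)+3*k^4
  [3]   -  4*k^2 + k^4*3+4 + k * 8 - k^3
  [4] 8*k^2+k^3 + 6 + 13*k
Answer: 2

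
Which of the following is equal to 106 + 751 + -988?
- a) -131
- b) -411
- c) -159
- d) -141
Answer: a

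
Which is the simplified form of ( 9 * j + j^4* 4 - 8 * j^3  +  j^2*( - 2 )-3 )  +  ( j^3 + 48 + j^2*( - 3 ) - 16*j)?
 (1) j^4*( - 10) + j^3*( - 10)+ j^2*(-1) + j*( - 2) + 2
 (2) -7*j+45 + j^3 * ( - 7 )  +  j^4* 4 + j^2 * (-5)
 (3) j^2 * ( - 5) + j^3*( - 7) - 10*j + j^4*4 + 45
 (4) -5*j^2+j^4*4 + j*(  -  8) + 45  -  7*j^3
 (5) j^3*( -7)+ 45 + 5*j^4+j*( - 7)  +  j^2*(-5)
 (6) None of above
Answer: 2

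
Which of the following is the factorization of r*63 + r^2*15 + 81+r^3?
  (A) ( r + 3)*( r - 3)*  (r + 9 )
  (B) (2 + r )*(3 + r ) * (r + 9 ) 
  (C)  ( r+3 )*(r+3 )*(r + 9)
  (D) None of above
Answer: C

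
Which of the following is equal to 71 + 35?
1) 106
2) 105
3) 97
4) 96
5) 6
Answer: 1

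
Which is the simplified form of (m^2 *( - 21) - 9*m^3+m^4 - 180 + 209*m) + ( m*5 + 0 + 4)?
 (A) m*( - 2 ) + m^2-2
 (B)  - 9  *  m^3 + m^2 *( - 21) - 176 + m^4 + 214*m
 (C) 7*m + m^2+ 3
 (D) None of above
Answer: B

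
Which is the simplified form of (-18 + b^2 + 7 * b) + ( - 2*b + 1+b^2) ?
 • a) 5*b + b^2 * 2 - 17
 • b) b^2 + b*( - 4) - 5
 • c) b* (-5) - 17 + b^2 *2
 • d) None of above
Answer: a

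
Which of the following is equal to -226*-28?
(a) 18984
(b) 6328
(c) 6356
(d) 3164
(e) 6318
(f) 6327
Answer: b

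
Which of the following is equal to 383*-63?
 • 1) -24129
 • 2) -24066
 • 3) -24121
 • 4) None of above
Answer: 1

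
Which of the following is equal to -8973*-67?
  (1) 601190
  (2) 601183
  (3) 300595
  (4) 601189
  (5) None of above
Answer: 5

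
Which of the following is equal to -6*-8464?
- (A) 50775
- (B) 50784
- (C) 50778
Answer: B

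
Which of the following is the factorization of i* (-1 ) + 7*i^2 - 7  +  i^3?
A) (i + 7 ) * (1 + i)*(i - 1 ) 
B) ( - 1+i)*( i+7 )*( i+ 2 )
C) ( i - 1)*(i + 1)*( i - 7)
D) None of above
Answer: A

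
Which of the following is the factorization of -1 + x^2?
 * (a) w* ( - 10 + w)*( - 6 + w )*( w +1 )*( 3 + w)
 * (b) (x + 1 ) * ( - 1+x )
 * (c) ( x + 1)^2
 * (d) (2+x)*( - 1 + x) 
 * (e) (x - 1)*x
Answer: b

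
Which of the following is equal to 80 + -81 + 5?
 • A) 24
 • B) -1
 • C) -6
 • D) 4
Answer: D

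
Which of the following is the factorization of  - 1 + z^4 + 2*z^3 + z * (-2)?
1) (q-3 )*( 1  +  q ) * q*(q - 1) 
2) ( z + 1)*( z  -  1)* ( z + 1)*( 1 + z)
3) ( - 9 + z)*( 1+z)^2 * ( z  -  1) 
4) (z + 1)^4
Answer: 2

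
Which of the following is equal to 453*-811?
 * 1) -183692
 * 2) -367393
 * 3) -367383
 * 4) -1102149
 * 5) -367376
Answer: 3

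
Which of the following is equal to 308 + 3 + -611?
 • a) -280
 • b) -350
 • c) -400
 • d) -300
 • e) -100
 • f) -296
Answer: d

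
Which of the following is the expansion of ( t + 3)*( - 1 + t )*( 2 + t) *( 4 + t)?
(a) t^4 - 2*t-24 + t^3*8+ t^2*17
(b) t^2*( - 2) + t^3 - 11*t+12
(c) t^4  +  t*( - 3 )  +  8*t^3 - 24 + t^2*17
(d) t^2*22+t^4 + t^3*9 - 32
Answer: a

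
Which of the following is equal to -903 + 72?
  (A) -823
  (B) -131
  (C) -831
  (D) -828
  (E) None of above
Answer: C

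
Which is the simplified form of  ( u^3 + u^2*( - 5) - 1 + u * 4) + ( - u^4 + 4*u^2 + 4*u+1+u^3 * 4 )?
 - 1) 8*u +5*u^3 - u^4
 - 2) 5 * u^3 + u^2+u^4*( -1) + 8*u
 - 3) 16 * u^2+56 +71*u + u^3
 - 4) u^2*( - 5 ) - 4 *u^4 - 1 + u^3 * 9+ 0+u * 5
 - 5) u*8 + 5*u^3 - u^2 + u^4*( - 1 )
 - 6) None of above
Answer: 5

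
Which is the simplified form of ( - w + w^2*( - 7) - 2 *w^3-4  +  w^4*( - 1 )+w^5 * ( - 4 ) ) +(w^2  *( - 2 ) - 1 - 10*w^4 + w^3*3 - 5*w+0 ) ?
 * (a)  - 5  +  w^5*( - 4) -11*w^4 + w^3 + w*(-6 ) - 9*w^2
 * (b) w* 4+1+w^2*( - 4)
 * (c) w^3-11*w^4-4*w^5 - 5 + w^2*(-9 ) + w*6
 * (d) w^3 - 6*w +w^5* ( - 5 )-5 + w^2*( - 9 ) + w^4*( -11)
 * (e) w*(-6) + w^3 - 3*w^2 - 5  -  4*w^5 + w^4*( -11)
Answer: a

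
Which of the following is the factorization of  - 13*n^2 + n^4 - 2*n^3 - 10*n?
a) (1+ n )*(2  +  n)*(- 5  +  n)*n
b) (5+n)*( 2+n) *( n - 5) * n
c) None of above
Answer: a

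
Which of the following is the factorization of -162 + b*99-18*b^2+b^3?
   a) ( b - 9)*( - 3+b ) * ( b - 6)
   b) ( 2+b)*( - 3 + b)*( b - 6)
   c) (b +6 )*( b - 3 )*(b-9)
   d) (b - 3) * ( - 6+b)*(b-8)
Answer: a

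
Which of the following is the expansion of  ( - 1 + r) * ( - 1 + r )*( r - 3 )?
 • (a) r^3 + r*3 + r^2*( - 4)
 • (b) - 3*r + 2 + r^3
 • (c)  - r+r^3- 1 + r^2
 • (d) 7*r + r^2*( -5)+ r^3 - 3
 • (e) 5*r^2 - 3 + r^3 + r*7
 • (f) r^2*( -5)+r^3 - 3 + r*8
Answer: d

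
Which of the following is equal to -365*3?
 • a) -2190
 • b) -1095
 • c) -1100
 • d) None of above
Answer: b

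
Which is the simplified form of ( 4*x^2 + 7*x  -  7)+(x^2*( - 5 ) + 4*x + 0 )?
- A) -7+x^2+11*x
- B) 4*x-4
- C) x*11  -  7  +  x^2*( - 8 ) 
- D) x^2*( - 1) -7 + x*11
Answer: D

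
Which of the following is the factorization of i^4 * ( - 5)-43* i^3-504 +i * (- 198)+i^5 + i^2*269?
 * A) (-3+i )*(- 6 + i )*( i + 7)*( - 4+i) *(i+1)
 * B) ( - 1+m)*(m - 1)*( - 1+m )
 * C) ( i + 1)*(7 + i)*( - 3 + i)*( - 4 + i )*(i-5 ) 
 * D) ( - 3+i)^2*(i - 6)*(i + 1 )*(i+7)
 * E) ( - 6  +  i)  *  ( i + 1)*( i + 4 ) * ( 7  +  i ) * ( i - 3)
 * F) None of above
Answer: A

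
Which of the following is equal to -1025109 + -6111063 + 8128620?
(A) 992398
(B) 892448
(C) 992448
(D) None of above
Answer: C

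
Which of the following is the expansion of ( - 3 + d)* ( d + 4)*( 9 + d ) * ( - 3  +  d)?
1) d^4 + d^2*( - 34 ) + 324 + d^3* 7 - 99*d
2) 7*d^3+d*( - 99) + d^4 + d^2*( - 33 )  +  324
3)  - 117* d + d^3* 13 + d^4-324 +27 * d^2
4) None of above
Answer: 2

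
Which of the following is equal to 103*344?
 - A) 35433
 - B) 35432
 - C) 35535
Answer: B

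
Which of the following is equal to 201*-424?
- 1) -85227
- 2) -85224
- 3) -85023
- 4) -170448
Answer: 2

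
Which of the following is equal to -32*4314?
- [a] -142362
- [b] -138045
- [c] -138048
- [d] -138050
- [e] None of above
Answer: c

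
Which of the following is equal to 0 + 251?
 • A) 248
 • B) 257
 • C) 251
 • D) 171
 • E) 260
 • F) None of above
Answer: C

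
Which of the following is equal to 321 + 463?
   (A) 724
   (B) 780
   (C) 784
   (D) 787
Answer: C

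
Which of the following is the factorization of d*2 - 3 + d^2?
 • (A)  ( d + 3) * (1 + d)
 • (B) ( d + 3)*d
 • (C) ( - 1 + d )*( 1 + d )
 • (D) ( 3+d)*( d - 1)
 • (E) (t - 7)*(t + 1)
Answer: D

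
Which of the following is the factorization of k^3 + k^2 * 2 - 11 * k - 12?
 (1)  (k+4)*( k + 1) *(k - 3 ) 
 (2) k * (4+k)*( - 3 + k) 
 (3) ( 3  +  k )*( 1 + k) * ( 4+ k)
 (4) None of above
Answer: 1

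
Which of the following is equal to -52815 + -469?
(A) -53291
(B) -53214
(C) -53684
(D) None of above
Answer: D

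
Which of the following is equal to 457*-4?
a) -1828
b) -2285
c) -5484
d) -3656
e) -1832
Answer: a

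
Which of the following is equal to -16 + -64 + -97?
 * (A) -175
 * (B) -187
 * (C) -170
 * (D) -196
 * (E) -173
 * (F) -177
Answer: F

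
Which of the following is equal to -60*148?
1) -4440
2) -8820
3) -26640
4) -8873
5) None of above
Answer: 5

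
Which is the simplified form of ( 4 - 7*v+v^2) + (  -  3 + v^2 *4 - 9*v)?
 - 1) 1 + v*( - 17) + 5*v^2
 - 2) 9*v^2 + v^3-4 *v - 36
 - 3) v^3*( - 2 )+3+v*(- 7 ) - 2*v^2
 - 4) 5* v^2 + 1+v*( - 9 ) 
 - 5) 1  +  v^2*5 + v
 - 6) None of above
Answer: 6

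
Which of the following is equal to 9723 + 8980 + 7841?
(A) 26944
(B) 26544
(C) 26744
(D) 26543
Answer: B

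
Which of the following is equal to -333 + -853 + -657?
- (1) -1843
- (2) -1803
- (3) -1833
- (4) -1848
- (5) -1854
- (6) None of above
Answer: 1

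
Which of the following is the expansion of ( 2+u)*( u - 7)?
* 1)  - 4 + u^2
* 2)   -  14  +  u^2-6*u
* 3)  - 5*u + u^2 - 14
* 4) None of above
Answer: 3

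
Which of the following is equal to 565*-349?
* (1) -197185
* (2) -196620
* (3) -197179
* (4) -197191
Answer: 1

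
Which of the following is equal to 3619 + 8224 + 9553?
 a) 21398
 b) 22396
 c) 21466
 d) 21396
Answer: d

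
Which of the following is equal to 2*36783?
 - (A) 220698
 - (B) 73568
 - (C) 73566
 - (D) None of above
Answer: C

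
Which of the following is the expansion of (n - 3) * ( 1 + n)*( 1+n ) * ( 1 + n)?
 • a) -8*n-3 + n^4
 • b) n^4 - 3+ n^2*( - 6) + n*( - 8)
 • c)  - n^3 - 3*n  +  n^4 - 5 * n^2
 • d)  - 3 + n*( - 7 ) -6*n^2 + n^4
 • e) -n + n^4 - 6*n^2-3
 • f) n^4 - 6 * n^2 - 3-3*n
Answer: b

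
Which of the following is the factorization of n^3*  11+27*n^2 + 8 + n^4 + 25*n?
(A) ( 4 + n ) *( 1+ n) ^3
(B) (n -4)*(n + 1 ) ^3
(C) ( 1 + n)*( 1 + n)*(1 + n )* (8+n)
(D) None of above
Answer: C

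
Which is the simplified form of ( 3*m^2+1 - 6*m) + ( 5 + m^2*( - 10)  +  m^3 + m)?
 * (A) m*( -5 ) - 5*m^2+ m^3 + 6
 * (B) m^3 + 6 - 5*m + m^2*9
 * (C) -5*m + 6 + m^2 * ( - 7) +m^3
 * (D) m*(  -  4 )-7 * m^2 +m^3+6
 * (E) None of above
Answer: C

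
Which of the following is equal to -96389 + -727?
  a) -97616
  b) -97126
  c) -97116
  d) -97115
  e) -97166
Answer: c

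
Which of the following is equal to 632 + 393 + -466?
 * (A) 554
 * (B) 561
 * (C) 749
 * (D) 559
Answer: D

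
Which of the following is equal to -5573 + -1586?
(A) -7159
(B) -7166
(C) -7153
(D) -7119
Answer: A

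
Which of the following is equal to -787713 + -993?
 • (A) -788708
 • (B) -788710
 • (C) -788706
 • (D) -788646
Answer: C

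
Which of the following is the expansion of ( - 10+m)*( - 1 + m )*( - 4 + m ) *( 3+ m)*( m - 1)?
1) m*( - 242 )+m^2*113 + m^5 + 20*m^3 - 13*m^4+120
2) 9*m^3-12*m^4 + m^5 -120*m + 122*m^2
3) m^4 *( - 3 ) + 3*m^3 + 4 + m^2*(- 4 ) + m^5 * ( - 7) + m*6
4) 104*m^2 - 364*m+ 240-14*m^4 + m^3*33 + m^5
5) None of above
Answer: 5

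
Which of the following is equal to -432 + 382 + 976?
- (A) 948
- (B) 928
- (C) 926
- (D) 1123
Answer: C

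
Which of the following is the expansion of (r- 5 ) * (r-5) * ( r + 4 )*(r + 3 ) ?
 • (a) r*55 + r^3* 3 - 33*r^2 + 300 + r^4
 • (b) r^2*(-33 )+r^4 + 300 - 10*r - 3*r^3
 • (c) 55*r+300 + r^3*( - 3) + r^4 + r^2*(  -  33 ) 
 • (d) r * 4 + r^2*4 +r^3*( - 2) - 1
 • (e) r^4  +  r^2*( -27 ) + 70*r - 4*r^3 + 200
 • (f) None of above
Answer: c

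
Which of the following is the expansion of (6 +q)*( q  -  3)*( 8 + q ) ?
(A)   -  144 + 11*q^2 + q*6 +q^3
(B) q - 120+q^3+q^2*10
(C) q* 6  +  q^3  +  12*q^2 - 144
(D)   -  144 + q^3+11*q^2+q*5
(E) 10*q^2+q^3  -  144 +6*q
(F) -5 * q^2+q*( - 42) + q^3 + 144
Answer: A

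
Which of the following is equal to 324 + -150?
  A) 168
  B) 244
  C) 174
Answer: C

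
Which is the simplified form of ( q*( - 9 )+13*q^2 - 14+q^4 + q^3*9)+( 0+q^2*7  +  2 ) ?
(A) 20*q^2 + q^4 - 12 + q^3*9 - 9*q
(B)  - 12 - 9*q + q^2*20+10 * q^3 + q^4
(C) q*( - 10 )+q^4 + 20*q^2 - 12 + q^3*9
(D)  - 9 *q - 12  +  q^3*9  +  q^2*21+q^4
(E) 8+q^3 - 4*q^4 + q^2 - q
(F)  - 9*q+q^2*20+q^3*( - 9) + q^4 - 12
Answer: A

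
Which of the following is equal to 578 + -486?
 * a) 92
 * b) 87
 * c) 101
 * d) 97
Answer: a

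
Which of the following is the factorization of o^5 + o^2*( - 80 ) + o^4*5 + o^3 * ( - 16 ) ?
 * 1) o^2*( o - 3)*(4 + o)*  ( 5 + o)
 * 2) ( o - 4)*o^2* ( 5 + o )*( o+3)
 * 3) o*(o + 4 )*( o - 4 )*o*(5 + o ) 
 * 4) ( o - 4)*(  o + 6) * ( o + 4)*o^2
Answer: 3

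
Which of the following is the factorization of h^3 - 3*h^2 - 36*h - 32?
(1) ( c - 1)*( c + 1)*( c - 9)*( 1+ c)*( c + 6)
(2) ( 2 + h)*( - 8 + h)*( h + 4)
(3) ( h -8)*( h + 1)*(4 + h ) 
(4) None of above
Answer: 3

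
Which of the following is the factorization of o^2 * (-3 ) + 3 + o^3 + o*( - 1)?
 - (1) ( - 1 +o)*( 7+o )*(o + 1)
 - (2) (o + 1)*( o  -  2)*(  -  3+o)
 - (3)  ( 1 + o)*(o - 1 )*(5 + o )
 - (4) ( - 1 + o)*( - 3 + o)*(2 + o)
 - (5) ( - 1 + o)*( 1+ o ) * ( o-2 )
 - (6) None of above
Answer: 6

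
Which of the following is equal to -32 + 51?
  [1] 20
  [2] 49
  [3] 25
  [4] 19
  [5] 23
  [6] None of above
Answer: 4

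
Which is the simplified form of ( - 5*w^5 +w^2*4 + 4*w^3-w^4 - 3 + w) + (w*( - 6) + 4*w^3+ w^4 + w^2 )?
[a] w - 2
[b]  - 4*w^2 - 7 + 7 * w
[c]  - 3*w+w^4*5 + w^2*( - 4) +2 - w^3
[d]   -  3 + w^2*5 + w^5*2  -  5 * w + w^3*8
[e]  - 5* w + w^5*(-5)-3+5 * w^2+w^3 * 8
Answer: e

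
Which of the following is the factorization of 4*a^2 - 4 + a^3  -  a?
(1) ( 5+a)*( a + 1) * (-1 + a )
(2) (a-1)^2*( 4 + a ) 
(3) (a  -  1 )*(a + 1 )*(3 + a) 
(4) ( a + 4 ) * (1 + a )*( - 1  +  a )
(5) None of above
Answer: 4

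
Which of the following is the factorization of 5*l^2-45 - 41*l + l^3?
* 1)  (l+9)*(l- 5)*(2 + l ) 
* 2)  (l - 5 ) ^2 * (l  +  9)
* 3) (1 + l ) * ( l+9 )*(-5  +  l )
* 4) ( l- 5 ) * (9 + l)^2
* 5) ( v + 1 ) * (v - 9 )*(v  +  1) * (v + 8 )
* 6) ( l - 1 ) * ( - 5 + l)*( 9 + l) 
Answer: 3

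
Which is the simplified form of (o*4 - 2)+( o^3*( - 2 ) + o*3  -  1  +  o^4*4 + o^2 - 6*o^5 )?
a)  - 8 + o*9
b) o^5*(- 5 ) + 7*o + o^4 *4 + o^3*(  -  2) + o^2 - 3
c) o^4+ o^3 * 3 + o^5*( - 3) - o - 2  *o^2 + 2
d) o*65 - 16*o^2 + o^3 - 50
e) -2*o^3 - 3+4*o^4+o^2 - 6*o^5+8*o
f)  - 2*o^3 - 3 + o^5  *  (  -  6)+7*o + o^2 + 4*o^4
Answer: f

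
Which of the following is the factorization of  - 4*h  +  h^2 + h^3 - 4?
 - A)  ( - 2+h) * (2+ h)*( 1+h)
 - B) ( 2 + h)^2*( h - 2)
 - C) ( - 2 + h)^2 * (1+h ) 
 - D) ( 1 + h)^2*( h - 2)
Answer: A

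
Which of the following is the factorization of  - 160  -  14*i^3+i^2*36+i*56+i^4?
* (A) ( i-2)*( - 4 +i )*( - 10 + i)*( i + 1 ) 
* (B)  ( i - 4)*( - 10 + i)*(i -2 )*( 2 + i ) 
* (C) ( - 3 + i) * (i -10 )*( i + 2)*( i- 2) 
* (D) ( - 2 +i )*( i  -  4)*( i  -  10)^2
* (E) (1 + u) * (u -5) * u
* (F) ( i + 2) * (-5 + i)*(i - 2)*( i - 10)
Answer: B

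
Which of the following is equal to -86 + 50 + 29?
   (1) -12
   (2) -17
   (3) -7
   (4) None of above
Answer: 3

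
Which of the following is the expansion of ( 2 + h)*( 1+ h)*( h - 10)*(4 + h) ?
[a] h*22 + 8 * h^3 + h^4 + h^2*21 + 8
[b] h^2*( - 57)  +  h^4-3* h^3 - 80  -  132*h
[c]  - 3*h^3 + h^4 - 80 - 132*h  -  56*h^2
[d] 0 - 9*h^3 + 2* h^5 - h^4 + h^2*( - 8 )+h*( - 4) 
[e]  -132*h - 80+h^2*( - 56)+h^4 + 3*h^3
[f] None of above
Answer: c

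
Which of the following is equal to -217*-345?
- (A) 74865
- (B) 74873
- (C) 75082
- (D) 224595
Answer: A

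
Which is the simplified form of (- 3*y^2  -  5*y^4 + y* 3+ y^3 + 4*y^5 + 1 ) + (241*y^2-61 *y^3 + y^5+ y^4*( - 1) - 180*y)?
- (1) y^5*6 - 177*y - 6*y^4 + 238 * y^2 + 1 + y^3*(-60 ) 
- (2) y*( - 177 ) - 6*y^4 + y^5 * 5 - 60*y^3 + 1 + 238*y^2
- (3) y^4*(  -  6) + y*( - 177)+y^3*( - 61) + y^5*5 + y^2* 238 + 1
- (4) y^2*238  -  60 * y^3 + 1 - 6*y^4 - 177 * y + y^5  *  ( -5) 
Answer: 2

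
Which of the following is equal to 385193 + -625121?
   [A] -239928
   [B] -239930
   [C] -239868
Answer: A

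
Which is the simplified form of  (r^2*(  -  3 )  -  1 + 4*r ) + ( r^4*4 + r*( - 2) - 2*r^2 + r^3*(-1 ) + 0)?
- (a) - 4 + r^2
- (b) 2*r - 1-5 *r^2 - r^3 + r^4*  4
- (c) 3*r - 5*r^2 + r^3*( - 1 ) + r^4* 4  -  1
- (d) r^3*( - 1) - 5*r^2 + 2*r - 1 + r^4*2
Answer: b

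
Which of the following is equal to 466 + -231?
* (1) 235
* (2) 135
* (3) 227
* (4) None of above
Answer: 1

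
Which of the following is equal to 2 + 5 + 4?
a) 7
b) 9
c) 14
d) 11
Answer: d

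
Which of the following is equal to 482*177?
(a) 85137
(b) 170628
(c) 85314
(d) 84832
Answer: c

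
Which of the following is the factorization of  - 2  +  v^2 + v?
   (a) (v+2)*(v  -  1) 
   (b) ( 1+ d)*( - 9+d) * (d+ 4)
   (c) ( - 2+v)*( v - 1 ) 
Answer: a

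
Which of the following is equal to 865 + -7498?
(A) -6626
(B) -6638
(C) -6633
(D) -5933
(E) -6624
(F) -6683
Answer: C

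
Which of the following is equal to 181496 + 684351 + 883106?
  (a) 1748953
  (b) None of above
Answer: a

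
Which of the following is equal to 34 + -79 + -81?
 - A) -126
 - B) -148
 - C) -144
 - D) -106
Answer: A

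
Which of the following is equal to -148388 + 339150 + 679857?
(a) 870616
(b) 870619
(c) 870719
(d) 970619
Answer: b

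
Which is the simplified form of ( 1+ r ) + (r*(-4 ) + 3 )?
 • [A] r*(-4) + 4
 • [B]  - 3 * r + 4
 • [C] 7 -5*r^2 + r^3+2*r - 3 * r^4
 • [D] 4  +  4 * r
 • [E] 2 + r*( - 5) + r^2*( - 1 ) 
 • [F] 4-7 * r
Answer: B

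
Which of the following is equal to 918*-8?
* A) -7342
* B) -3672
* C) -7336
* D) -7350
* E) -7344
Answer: E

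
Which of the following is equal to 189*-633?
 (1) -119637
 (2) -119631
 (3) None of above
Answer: 1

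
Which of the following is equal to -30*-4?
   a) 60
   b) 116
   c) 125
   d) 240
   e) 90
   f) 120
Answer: f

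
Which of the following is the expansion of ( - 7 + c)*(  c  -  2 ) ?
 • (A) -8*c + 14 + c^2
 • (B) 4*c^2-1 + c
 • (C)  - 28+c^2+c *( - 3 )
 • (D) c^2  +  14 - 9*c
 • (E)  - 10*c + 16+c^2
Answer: D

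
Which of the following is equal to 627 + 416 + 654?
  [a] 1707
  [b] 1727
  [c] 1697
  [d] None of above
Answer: c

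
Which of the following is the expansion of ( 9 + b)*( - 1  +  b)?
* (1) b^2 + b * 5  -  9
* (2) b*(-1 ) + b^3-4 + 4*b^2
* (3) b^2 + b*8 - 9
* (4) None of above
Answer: 3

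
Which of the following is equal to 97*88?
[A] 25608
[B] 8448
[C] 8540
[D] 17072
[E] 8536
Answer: E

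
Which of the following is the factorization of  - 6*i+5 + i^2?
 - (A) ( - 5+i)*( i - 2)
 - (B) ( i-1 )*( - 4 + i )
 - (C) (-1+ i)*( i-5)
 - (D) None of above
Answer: C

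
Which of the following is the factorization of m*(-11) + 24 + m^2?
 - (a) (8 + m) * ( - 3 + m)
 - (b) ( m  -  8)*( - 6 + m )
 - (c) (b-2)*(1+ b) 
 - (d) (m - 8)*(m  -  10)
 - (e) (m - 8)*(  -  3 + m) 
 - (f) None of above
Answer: e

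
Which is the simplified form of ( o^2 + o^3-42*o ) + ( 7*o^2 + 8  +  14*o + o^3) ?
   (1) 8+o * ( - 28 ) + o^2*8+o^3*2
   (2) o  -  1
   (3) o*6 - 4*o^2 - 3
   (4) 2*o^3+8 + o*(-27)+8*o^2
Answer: 1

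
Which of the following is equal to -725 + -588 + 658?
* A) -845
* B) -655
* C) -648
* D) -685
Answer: B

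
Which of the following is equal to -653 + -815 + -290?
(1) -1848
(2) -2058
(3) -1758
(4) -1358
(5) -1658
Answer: 3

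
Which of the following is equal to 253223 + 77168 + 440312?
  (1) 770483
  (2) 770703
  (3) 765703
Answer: 2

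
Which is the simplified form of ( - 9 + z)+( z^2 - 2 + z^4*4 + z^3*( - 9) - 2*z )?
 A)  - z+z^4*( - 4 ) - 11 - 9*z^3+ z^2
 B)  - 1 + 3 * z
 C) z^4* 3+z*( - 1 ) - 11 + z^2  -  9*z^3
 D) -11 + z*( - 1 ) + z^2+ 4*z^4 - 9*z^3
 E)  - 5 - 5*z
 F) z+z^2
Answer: D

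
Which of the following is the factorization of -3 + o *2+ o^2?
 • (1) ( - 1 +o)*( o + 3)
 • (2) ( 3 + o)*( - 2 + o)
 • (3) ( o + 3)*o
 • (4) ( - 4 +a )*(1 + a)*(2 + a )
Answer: 1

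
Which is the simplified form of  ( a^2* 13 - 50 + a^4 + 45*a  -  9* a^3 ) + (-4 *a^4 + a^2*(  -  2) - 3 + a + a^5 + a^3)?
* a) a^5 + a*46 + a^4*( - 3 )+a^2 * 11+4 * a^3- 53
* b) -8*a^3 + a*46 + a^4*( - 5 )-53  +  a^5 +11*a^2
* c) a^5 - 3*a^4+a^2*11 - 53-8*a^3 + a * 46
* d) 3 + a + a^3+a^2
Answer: c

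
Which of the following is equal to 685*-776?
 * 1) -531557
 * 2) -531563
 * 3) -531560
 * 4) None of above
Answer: 3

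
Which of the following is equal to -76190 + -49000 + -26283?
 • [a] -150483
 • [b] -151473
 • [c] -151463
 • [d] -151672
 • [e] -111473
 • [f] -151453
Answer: b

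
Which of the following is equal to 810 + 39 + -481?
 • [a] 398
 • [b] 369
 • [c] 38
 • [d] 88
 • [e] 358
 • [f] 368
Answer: f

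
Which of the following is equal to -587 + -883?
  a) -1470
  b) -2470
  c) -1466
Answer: a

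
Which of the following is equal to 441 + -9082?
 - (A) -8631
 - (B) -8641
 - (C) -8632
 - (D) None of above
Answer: B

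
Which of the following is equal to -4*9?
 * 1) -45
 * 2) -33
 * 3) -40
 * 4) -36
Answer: 4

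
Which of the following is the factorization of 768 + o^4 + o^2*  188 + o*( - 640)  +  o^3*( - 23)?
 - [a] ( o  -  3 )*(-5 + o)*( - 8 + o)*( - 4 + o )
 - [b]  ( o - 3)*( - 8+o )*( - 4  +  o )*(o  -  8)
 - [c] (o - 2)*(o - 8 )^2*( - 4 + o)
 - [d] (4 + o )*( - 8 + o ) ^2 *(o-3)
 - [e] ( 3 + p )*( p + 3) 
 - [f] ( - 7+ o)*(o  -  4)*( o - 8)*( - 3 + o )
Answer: b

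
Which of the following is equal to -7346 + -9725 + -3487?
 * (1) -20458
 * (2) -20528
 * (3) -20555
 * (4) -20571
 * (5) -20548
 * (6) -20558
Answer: 6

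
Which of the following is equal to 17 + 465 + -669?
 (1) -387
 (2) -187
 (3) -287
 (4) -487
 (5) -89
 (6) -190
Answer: 2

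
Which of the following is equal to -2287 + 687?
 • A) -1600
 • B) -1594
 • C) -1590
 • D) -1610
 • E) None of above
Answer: A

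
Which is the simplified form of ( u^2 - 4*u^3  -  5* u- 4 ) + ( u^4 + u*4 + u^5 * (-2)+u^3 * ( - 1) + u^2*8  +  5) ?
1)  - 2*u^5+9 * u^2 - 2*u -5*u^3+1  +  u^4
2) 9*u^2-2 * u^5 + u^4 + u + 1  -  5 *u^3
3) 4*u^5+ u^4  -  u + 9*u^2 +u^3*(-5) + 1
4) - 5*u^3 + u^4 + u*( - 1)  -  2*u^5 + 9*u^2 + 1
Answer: 4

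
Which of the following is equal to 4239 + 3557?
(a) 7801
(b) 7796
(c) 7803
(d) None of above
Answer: b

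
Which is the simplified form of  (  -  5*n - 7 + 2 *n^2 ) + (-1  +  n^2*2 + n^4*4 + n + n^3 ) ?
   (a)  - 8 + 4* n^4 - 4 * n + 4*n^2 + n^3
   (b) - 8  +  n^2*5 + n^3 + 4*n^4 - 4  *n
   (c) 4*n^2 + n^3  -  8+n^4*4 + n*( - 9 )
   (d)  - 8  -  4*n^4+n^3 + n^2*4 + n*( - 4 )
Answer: a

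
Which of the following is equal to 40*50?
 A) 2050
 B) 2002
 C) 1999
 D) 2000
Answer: D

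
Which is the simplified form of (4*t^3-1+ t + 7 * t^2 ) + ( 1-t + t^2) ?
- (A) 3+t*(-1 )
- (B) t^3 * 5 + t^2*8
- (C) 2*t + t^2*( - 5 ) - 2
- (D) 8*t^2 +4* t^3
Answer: D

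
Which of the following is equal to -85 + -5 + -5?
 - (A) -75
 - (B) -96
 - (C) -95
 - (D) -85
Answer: C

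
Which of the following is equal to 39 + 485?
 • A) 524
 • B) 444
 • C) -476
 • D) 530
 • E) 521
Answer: A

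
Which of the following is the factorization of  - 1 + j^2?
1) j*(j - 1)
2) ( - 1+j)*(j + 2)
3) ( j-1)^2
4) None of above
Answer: 4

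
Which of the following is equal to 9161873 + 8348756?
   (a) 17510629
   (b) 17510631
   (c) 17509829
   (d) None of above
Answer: a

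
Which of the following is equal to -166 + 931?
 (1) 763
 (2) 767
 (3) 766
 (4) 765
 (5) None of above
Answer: 4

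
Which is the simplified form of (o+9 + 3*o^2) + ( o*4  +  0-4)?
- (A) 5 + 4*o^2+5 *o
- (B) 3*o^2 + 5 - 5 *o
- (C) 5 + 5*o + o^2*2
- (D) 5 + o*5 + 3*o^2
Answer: D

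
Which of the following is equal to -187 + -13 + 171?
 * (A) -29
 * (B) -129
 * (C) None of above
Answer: A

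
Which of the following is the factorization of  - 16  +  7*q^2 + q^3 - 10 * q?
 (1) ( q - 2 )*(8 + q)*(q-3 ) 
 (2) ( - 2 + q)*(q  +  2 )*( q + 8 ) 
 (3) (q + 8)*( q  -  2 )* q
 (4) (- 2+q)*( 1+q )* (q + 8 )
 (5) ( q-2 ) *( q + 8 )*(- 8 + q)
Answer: 4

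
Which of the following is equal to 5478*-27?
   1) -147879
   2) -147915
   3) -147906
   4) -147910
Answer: 3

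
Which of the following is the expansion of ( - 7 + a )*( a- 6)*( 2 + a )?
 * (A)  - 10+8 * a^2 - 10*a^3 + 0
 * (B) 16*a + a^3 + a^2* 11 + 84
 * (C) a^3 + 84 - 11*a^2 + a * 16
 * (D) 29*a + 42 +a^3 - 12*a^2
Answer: C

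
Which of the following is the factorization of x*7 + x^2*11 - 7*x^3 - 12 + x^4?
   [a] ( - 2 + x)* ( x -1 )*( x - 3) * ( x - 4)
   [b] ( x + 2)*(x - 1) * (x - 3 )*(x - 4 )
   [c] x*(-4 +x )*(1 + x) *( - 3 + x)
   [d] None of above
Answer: d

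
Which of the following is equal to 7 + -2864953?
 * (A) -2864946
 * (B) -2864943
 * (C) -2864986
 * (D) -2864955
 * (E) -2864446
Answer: A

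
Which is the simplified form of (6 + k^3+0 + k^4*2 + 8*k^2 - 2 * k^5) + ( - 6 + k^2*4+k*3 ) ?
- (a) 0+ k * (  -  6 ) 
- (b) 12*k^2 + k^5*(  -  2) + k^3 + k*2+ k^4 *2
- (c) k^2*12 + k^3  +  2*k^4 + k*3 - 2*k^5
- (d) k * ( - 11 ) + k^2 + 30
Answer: c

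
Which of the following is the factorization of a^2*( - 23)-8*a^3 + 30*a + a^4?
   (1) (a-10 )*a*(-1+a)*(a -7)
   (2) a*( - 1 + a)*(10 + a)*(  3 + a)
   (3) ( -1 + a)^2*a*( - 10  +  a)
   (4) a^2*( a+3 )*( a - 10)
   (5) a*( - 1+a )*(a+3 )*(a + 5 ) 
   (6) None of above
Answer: 6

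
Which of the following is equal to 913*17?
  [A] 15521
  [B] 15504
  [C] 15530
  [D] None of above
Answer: A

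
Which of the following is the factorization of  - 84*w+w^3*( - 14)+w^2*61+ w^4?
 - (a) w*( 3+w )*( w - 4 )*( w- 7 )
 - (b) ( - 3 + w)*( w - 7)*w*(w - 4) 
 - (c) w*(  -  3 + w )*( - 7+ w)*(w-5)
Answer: b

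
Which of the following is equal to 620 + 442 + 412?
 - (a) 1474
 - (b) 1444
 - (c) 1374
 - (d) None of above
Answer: a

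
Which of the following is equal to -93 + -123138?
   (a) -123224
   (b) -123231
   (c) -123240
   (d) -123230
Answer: b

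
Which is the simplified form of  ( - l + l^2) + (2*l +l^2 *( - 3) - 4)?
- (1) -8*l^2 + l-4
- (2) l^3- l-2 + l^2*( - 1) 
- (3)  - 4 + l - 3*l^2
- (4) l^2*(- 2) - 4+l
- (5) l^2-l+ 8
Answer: 4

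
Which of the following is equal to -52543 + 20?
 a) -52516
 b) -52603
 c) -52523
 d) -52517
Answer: c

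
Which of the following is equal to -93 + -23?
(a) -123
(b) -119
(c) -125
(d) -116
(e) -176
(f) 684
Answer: d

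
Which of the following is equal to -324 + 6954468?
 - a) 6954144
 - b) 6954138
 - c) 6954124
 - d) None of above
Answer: a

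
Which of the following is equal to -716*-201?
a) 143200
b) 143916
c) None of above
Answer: b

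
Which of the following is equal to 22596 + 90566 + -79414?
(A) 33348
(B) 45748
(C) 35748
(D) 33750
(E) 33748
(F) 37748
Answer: E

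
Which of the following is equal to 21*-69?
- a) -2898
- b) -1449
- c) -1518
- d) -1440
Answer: b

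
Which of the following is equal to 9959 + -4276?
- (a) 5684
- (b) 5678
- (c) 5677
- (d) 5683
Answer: d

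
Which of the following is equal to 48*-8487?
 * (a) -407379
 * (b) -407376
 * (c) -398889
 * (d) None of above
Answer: b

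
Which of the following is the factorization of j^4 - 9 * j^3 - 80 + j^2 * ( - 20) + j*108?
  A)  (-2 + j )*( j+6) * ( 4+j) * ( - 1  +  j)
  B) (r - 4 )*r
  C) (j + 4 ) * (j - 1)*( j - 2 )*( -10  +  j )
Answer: C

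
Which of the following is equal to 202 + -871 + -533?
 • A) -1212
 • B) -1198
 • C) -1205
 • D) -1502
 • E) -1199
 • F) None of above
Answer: F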